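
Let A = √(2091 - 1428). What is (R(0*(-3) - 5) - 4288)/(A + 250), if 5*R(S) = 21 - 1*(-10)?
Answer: -1070450/61837 + 21409*√663/309185 ≈ -15.528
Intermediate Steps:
A = √663 ≈ 25.749
R(S) = 31/5 (R(S) = (21 - 1*(-10))/5 = (21 + 10)/5 = (⅕)*31 = 31/5)
(R(0*(-3) - 5) - 4288)/(A + 250) = (31/5 - 4288)/(√663 + 250) = -21409/(5*(250 + √663))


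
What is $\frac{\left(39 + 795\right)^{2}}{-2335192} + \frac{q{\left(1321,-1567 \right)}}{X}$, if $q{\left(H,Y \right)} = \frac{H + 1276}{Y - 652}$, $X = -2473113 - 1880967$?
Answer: $- \frac{120004460518991}{402891656540640} \approx -0.29786$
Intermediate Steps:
$X = -4354080$ ($X = -2473113 - 1880967 = -4354080$)
$q{\left(H,Y \right)} = \frac{1276 + H}{-652 + Y}$
$\frac{\left(39 + 795\right)^{2}}{-2335192} + \frac{q{\left(1321,-1567 \right)}}{X} = \frac{\left(39 + 795\right)^{2}}{-2335192} + \frac{\frac{1}{-652 - 1567} \left(1276 + 1321\right)}{-4354080} = 834^{2} \left(- \frac{1}{2335192}\right) + \frac{1}{-2219} \cdot 2597 \left(- \frac{1}{4354080}\right) = 695556 \left(- \frac{1}{2335192}\right) + \left(- \frac{1}{2219}\right) 2597 \left(- \frac{1}{4354080}\right) = - \frac{173889}{583798} - - \frac{371}{1380243360} = - \frac{173889}{583798} + \frac{371}{1380243360} = - \frac{120004460518991}{402891656540640}$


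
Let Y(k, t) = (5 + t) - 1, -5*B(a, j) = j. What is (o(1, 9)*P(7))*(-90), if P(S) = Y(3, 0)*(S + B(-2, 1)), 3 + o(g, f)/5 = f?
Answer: -73440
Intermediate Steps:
B(a, j) = -j/5
o(g, f) = -15 + 5*f
Y(k, t) = 4 + t
P(S) = -4/5 + 4*S (P(S) = (4 + 0)*(S - 1/5*1) = 4*(S - 1/5) = 4*(-1/5 + S) = -4/5 + 4*S)
(o(1, 9)*P(7))*(-90) = ((-15 + 5*9)*(-4/5 + 4*7))*(-90) = ((-15 + 45)*(-4/5 + 28))*(-90) = (30*(136/5))*(-90) = 816*(-90) = -73440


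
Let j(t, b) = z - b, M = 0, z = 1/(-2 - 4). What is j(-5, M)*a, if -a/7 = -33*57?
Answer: -4389/2 ≈ -2194.5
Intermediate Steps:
z = -1/6 (z = 1/(-6) = -1/6 ≈ -0.16667)
j(t, b) = -1/6 - b
a = 13167 (a = -(-231)*57 = -7*(-1881) = 13167)
j(-5, M)*a = (-1/6 - 1*0)*13167 = (-1/6 + 0)*13167 = -1/6*13167 = -4389/2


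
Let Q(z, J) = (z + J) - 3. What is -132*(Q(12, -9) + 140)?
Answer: -18480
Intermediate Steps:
Q(z, J) = -3 + J + z (Q(z, J) = (J + z) - 3 = -3 + J + z)
-132*(Q(12, -9) + 140) = -132*((-3 - 9 + 12) + 140) = -132*(0 + 140) = -132*140 = -18480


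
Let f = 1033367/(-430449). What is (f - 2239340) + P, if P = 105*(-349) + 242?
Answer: -979592331974/430449 ≈ -2.2757e+6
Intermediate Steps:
f = -1033367/430449 (f = 1033367*(-1/430449) = -1033367/430449 ≈ -2.4007)
P = -36403 (P = -36645 + 242 = -36403)
(f - 2239340) + P = (-1033367/430449 - 2239340) - 36403 = -963922697027/430449 - 36403 = -979592331974/430449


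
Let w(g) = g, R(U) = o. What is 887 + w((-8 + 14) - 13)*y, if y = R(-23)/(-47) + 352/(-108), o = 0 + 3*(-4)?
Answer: 1152287/1269 ≈ 908.03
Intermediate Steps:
o = -12 (o = 0 - 12 = -12)
R(U) = -12
y = -3812/1269 (y = -12/(-47) + 352/(-108) = -12*(-1/47) + 352*(-1/108) = 12/47 - 88/27 = -3812/1269 ≈ -3.0039)
887 + w((-8 + 14) - 13)*y = 887 + ((-8 + 14) - 13)*(-3812/1269) = 887 + (6 - 13)*(-3812/1269) = 887 - 7*(-3812/1269) = 887 + 26684/1269 = 1152287/1269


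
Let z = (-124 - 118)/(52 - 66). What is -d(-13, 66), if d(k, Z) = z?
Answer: -121/7 ≈ -17.286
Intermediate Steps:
z = 121/7 (z = -242/(-14) = -242*(-1/14) = 121/7 ≈ 17.286)
d(k, Z) = 121/7
-d(-13, 66) = -1*121/7 = -121/7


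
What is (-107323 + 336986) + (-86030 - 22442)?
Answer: 121191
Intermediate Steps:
(-107323 + 336986) + (-86030 - 22442) = 229663 - 108472 = 121191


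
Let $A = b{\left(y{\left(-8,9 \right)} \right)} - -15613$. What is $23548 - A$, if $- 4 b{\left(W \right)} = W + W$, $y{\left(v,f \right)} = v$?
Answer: $7931$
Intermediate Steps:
$b{\left(W \right)} = - \frac{W}{2}$ ($b{\left(W \right)} = - \frac{W + W}{4} = - \frac{2 W}{4} = - \frac{W}{2}$)
$A = 15617$ ($A = \left(- \frac{1}{2}\right) \left(-8\right) - -15613 = 4 + 15613 = 15617$)
$23548 - A = 23548 - 15617 = 7931$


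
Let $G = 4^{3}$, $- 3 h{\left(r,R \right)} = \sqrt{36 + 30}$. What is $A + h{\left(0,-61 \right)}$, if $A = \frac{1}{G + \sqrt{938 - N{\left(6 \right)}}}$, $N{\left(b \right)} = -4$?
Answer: $\frac{32}{1577} - \frac{\sqrt{66}}{3} - \frac{\sqrt{942}}{3154} \approx -2.6975$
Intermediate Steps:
$h{\left(r,R \right)} = - \frac{\sqrt{66}}{3}$ ($h{\left(r,R \right)} = - \frac{\sqrt{36 + 30}}{3} = - \frac{\sqrt{66}}{3}$)
$G = 64$
$A = \frac{1}{64 + \sqrt{942}}$ ($A = \frac{1}{64 + \sqrt{938 - -4}} = \frac{1}{64 + \sqrt{938 + 4}} = \frac{1}{64 + \sqrt{942}} \approx 0.010561$)
$A + h{\left(0,-61 \right)} = \left(\frac{32}{1577} - \frac{\sqrt{942}}{3154}\right) - \frac{\sqrt{66}}{3} = \frac{32}{1577} - \frac{\sqrt{66}}{3} - \frac{\sqrt{942}}{3154}$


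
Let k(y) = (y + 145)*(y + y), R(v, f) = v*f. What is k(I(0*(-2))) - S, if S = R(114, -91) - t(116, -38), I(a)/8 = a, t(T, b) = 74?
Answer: 10448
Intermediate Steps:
R(v, f) = f*v
I(a) = 8*a
k(y) = 2*y*(145 + y) (k(y) = (145 + y)*(2*y) = 2*y*(145 + y))
S = -10448 (S = -91*114 - 1*74 = -10374 - 74 = -10448)
k(I(0*(-2))) - S = 2*(8*(0*(-2)))*(145 + 8*(0*(-2))) - 1*(-10448) = 2*(8*0)*(145 + 8*0) + 10448 = 2*0*(145 + 0) + 10448 = 2*0*145 + 10448 = 0 + 10448 = 10448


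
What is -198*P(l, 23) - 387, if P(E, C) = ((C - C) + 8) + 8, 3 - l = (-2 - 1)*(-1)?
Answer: -3555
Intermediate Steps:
l = 0 (l = 3 - (-2 - 1)*(-1) = 3 - (-3)*(-1) = 3 - 1*3 = 3 - 3 = 0)
P(E, C) = 16 (P(E, C) = (0 + 8) + 8 = 8 + 8 = 16)
-198*P(l, 23) - 387 = -198*16 - 387 = -3168 - 387 = -3555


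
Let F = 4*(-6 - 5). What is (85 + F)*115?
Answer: 4715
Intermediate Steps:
F = -44 (F = 4*(-11) = -44)
(85 + F)*115 = (85 - 44)*115 = 41*115 = 4715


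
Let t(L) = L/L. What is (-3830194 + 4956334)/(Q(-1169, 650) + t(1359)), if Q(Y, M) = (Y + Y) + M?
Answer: -1126140/1687 ≈ -667.54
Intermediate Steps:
Q(Y, M) = M + 2*Y (Q(Y, M) = 2*Y + M = M + 2*Y)
t(L) = 1
(-3830194 + 4956334)/(Q(-1169, 650) + t(1359)) = (-3830194 + 4956334)/((650 + 2*(-1169)) + 1) = 1126140/((650 - 2338) + 1) = 1126140/(-1688 + 1) = 1126140/(-1687) = 1126140*(-1/1687) = -1126140/1687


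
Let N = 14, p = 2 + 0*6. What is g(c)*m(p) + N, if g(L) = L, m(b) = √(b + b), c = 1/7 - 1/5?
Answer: 486/35 ≈ 13.886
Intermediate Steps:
p = 2 (p = 2 + 0 = 2)
c = -2/35 (c = 1*(⅐) - 1*⅕ = ⅐ - ⅕ = -2/35 ≈ -0.057143)
m(b) = √2*√b (m(b) = √(2*b) = √2*√b)
g(c)*m(p) + N = -2*√2*√2/35 + 14 = -2/35*2 + 14 = -4/35 + 14 = 486/35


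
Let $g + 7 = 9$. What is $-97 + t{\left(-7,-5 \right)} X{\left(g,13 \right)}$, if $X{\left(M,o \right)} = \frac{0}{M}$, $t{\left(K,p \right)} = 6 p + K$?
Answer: $-97$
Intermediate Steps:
$g = 2$ ($g = -7 + 9 = 2$)
$t{\left(K,p \right)} = K + 6 p$
$X{\left(M,o \right)} = 0$
$-97 + t{\left(-7,-5 \right)} X{\left(g,13 \right)} = -97 + \left(-7 + 6 \left(-5\right)\right) 0 = -97 + \left(-7 - 30\right) 0 = -97 - 0 = -97 + 0 = -97$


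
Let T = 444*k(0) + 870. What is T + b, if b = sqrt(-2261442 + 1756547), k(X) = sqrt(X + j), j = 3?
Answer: 870 + 444*sqrt(3) + I*sqrt(504895) ≈ 1639.0 + 710.56*I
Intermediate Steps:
k(X) = sqrt(3 + X) (k(X) = sqrt(X + 3) = sqrt(3 + X))
b = I*sqrt(504895) (b = sqrt(-504895) = I*sqrt(504895) ≈ 710.56*I)
T = 870 + 444*sqrt(3) (T = 444*sqrt(3 + 0) + 870 = 444*sqrt(3) + 870 = 870 + 444*sqrt(3) ≈ 1639.0)
T + b = (870 + 444*sqrt(3)) + I*sqrt(504895) = 870 + 444*sqrt(3) + I*sqrt(504895)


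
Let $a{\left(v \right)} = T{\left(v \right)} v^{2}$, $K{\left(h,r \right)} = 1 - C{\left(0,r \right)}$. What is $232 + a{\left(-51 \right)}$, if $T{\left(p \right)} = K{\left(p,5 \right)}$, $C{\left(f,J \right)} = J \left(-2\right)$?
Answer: $28843$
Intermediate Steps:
$C{\left(f,J \right)} = - 2 J$
$K{\left(h,r \right)} = 1 + 2 r$ ($K{\left(h,r \right)} = 1 - - 2 r = 1 + 2 r$)
$T{\left(p \right)} = 11$ ($T{\left(p \right)} = 1 + 2 \cdot 5 = 1 + 10 = 11$)
$a{\left(v \right)} = 11 v^{2}$
$232 + a{\left(-51 \right)} = 232 + 11 \left(-51\right)^{2} = 232 + 11 \cdot 2601 = 232 + 28611 = 28843$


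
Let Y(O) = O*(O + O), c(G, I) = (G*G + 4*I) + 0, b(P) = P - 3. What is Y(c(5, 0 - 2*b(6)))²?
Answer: 4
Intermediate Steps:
b(P) = -3 + P
c(G, I) = G² + 4*I (c(G, I) = (G² + 4*I) + 0 = G² + 4*I)
Y(O) = 2*O² (Y(O) = O*(2*O) = 2*O²)
Y(c(5, 0 - 2*b(6)))² = (2*(5² + 4*(0 - 2*(-3 + 6)))²)² = (2*(25 + 4*(0 - 2*3))²)² = (2*(25 + 4*(0 - 6))²)² = (2*(25 + 4*(-6))²)² = (2*(25 - 24)²)² = (2*1²)² = (2*1)² = 2² = 4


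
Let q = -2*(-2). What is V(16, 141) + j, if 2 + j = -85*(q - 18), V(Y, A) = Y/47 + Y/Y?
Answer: 55899/47 ≈ 1189.3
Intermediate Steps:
V(Y, A) = 1 + Y/47 (V(Y, A) = Y*(1/47) + 1 = Y/47 + 1 = 1 + Y/47)
q = 4
j = 1188 (j = -2 - 85*(4 - 18) = -2 - 85*(-14) = -2 + 1190 = 1188)
V(16, 141) + j = (1 + (1/47)*16) + 1188 = (1 + 16/47) + 1188 = 63/47 + 1188 = 55899/47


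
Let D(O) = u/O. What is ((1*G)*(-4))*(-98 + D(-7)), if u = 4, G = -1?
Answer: -2760/7 ≈ -394.29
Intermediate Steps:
D(O) = 4/O
((1*G)*(-4))*(-98 + D(-7)) = ((1*(-1))*(-4))*(-98 + 4/(-7)) = (-1*(-4))*(-98 + 4*(-⅐)) = 4*(-98 - 4/7) = 4*(-690/7) = -2760/7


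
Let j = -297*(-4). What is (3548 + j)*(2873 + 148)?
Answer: 14307456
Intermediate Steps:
j = 1188
(3548 + j)*(2873 + 148) = (3548 + 1188)*(2873 + 148) = 4736*3021 = 14307456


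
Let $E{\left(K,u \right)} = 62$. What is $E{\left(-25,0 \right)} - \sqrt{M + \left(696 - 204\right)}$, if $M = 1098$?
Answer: $62 - \sqrt{1590} \approx 22.125$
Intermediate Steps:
$E{\left(-25,0 \right)} - \sqrt{M + \left(696 - 204\right)} = 62 - \sqrt{1098 + \left(696 - 204\right)} = 62 - \sqrt{1098 + 492} = 62 - \sqrt{1590}$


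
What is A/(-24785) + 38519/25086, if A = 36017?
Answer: 51170953/621756510 ≈ 0.082301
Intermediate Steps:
A/(-24785) + 38519/25086 = 36017/(-24785) + 38519/25086 = 36017*(-1/24785) + 38519*(1/25086) = -36017/24785 + 38519/25086 = 51170953/621756510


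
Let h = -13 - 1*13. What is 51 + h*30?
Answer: -729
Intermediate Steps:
h = -26 (h = -13 - 13 = -26)
51 + h*30 = 51 - 26*30 = 51 - 780 = -729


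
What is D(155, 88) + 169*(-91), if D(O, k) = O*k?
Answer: -1739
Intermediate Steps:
D(155, 88) + 169*(-91) = 155*88 + 169*(-91) = 13640 - 15379 = -1739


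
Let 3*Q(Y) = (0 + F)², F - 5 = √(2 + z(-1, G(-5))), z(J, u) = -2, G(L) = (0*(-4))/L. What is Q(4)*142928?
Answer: 3573200/3 ≈ 1.1911e+6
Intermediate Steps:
G(L) = 0 (G(L) = 0/L = 0)
F = 5 (F = 5 + √(2 - 2) = 5 + √0 = 5 + 0 = 5)
Q(Y) = 25/3 (Q(Y) = (0 + 5)²/3 = (⅓)*5² = (⅓)*25 = 25/3)
Q(4)*142928 = (25/3)*142928 = 3573200/3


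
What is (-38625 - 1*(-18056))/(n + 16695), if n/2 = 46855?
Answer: -20569/110405 ≈ -0.18631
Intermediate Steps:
n = 93710 (n = 2*46855 = 93710)
(-38625 - 1*(-18056))/(n + 16695) = (-38625 - 1*(-18056))/(93710 + 16695) = (-38625 + 18056)/110405 = -20569*1/110405 = -20569/110405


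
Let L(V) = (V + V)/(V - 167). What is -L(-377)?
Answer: -377/272 ≈ -1.3860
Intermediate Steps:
L(V) = 2*V/(-167 + V) (L(V) = (2*V)/(-167 + V) = 2*V/(-167 + V))
-L(-377) = -2*(-377)/(-167 - 377) = -2*(-377)/(-544) = -2*(-377)*(-1)/544 = -1*377/272 = -377/272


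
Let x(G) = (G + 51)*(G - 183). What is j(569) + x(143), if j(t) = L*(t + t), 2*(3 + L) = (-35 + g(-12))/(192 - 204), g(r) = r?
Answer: -107345/12 ≈ -8945.4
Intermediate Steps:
L = -25/24 (L = -3 + ((-35 - 12)/(192 - 204))/2 = -3 + (-47/(-12))/2 = -3 + (-47*(-1/12))/2 = -3 + (1/2)*(47/12) = -3 + 47/24 = -25/24 ≈ -1.0417)
x(G) = (-183 + G)*(51 + G) (x(G) = (51 + G)*(-183 + G) = (-183 + G)*(51 + G))
j(t) = -25*t/12 (j(t) = -25*(t + t)/24 = -25*t/12)
j(569) + x(143) = -25/12*569 + (-9333 + 143**2 - 132*143) = -14225/12 + (-9333 + 20449 - 18876) = -14225/12 - 7760 = -107345/12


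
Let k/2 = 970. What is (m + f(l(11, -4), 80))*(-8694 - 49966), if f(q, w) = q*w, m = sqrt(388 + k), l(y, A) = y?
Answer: -51620800 - 117320*sqrt(582) ≈ -5.4451e+7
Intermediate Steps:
k = 1940 (k = 2*970 = 1940)
m = 2*sqrt(582) (m = sqrt(388 + 1940) = sqrt(2328) = 2*sqrt(582) ≈ 48.249)
(m + f(l(11, -4), 80))*(-8694 - 49966) = (2*sqrt(582) + 11*80)*(-8694 - 49966) = (2*sqrt(582) + 880)*(-58660) = (880 + 2*sqrt(582))*(-58660) = -51620800 - 117320*sqrt(582)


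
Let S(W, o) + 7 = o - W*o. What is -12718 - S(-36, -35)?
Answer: -11416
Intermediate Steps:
S(W, o) = -7 + o - W*o (S(W, o) = -7 + (o - W*o) = -7 + o - W*o)
-12718 - S(-36, -35) = -12718 - (-7 - 35 - 1*(-36)*(-35)) = -12718 - (-7 - 35 - 1260) = -12718 - 1*(-1302) = -12718 + 1302 = -11416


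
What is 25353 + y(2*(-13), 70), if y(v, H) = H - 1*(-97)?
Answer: 25520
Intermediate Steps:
y(v, H) = 97 + H (y(v, H) = H + 97 = 97 + H)
25353 + y(2*(-13), 70) = 25353 + (97 + 70) = 25353 + 167 = 25520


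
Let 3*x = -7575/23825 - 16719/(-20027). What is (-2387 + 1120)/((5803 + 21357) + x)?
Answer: -24181621177/518371742302 ≈ -0.046649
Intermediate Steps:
x = 3288342/19085731 (x = (-7575/23825 - 16719/(-20027))/3 = (-7575*1/23825 - 16719*(-1/20027))/3 = (-303/953 + 16719/20027)/3 = (1/3)*(9865026/19085731) = 3288342/19085731 ≈ 0.17229)
(-2387 + 1120)/((5803 + 21357) + x) = (-2387 + 1120)/((5803 + 21357) + 3288342/19085731) = -1267/(27160 + 3288342/19085731) = -1267/518371742302/19085731 = -1267*19085731/518371742302 = -24181621177/518371742302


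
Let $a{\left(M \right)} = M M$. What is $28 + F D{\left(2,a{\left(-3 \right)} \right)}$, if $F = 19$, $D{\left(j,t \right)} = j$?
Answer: $66$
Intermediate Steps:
$a{\left(M \right)} = M^{2}$
$28 + F D{\left(2,a{\left(-3 \right)} \right)} = 28 + 19 \cdot 2 = 28 + 38 = 66$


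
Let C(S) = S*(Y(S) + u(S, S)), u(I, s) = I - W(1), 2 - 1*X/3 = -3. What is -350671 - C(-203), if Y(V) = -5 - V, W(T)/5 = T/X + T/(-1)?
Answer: -1052216/3 ≈ -3.5074e+5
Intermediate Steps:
X = 15 (X = 6 - 3*(-3) = 6 + 9 = 15)
W(T) = -14*T/3 (W(T) = 5*(T/15 + T/(-1)) = 5*(T*(1/15) + T*(-1)) = 5*(T/15 - T) = 5*(-14*T/15) = -14*T/3)
u(I, s) = 14/3 + I (u(I, s) = I - (-14)/3 = I - 1*(-14/3) = I + 14/3 = 14/3 + I)
C(S) = -S/3 (C(S) = S*((-5 - S) + (14/3 + S)) = S*(-1/3) = -S/3)
-350671 - C(-203) = -350671 - (-1)*(-203)/3 = -350671 - 1*203/3 = -350671 - 203/3 = -1052216/3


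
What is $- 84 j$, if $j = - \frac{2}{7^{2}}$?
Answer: $\frac{24}{7} \approx 3.4286$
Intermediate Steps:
$j = - \frac{2}{49} \approx -0.040816$
$- 84 j = \left(-84\right) \left(- \frac{2}{49}\right) = \frac{24}{7}$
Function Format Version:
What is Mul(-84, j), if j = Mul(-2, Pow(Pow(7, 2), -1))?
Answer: Rational(24, 7) ≈ 3.4286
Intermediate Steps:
j = Rational(-2, 49) (j = Mul(-2, Pow(49, -1)) = Mul(-2, Rational(1, 49)) = Rational(-2, 49) ≈ -0.040816)
Mul(-84, j) = Mul(-84, Rational(-2, 49)) = Rational(24, 7)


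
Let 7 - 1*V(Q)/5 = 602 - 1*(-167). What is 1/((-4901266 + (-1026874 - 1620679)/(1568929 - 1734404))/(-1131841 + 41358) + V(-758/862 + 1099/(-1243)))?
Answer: -180447674425/686694605215453 ≈ -0.00026278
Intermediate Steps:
V(Q) = -3810 (V(Q) = 35 - 5*(602 - 1*(-167)) = 35 - 5*(602 + 167) = 35 - 5*769 = 35 - 3845 = -3810)
1/((-4901266 + (-1026874 - 1620679)/(1568929 - 1734404))/(-1131841 + 41358) + V(-758/862 + 1099/(-1243))) = 1/((-4901266 + (-1026874 - 1620679)/(1568929 - 1734404))/(-1131841 + 41358) - 3810) = 1/((-4901266 - 2647553/(-165475))/(-1090483) - 3810) = 1/((-4901266 - 2647553*(-1/165475))*(-1/1090483) - 3810) = 1/((-4901266 + 2647553/165475)*(-1/1090483) - 3810) = 1/(-811034343797/165475*(-1/1090483) - 3810) = 1/(811034343797/180447674425 - 3810) = 1/(-686694605215453/180447674425) = -180447674425/686694605215453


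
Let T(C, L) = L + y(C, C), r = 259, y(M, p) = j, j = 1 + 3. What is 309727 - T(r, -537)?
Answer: 310260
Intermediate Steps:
j = 4
y(M, p) = 4
T(C, L) = 4 + L (T(C, L) = L + 4 = 4 + L)
309727 - T(r, -537) = 309727 - (4 - 537) = 309727 - 1*(-533) = 309727 + 533 = 310260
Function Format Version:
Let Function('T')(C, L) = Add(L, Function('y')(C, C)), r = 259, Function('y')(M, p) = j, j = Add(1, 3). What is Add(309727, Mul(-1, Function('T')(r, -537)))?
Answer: 310260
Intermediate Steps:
j = 4
Function('y')(M, p) = 4
Function('T')(C, L) = Add(4, L) (Function('T')(C, L) = Add(L, 4) = Add(4, L))
Add(309727, Mul(-1, Function('T')(r, -537))) = Add(309727, Mul(-1, Add(4, -537))) = Add(309727, Mul(-1, -533)) = Add(309727, 533) = 310260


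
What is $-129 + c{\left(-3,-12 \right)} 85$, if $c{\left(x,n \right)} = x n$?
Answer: $2931$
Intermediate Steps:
$c{\left(x,n \right)} = n x$
$-129 + c{\left(-3,-12 \right)} 85 = -129 + \left(-12\right) \left(-3\right) 85 = -129 + 36 \cdot 85 = -129 + 3060 = 2931$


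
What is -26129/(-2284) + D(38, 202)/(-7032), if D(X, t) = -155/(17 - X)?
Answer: 964541917/84320712 ≈ 11.439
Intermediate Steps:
-26129/(-2284) + D(38, 202)/(-7032) = -26129/(-2284) + (155/(-17 + 38))/(-7032) = -26129*(-1/2284) + (155/21)*(-1/7032) = 26129/2284 + (155*(1/21))*(-1/7032) = 26129/2284 + (155/21)*(-1/7032) = 26129/2284 - 155/147672 = 964541917/84320712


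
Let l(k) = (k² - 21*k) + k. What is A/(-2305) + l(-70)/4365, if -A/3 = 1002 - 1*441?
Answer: 485951/223585 ≈ 2.1735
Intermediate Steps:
l(k) = k² - 20*k
A = -1683 (A = -3*(1002 - 1*441) = -3*(1002 - 441) = -3*561 = -1683)
A/(-2305) + l(-70)/4365 = -1683/(-2305) - 70*(-20 - 70)/4365 = -1683*(-1/2305) - 70*(-90)*(1/4365) = 1683/2305 + 6300*(1/4365) = 1683/2305 + 140/97 = 485951/223585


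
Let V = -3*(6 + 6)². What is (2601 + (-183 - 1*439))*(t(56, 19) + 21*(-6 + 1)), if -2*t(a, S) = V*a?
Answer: 23730189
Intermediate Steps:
V = -432 (V = -3*12² = -3*144 = -432)
t(a, S) = 216*a (t(a, S) = -(-216)*a = 216*a)
(2601 + (-183 - 1*439))*(t(56, 19) + 21*(-6 + 1)) = (2601 + (-183 - 1*439))*(216*56 + 21*(-6 + 1)) = (2601 + (-183 - 439))*(12096 + 21*(-5)) = (2601 - 622)*(12096 - 105) = 1979*11991 = 23730189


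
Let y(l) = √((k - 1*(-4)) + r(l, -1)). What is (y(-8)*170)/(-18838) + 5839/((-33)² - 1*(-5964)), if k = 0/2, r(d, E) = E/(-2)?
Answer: 5839/7053 - 255*√2/18838 ≈ 0.80873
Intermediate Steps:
r(d, E) = -E/2 (r(d, E) = E*(-½) = -E/2)
k = 0 (k = 0*(½) = 0)
y(l) = 3*√2/2 (y(l) = √((0 - 1*(-4)) - ½*(-1)) = √((0 + 4) + ½) = √(4 + ½) = √(9/2) = 3*√2/2)
(y(-8)*170)/(-18838) + 5839/((-33)² - 1*(-5964)) = ((3*√2/2)*170)/(-18838) + 5839/((-33)² - 1*(-5964)) = (255*√2)*(-1/18838) + 5839/(1089 + 5964) = -255*√2/18838 + 5839/7053 = 5839/7053 - 255*√2/18838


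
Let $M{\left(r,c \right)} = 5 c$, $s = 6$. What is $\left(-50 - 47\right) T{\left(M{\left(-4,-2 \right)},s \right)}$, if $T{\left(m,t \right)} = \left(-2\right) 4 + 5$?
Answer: $291$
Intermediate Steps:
$T{\left(m,t \right)} = -3$ ($T{\left(m,t \right)} = -8 + 5 = -3$)
$\left(-50 - 47\right) T{\left(M{\left(-4,-2 \right)},s \right)} = \left(-50 - 47\right) \left(-3\right) = \left(-97\right) \left(-3\right) = 291$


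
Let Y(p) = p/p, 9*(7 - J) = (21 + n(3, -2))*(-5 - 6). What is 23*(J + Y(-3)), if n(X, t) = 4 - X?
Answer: 7222/9 ≈ 802.44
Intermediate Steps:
J = 305/9 (J = 7 - (21 + (4 - 1*3))*(-5 - 6)/9 = 7 - (21 + (4 - 3))*(-11)/9 = 7 - (21 + 1)*(-11)/9 = 7 - 22*(-11)/9 = 7 - ⅑*(-242) = 7 + 242/9 = 305/9 ≈ 33.889)
Y(p) = 1
23*(J + Y(-3)) = 23*(305/9 + 1) = 23*(314/9) = 7222/9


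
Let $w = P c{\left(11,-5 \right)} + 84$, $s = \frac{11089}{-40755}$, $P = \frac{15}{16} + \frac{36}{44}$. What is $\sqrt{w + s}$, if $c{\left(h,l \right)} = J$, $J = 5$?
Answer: $\frac{\sqrt{14546766795}}{12540} \approx 9.618$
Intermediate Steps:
$c{\left(h,l \right)} = 5$
$P = \frac{309}{176}$ ($P = 15 \cdot \frac{1}{16} + 36 \cdot \frac{1}{44} = \frac{15}{16} + \frac{9}{11} = \frac{309}{176} \approx 1.7557$)
$s = - \frac{853}{3135}$ ($s = 11089 \left(- \frac{1}{40755}\right) = - \frac{853}{3135} \approx -0.27209$)
$w = \frac{16329}{176}$ ($w = \frac{309}{176} \cdot 5 + 84 = \frac{1545}{176} + 84 = \frac{16329}{176} \approx 92.778$)
$\sqrt{w + s} = \sqrt{\frac{16329}{176} - \frac{853}{3135}} = \sqrt{\frac{4640117}{50160}} = \frac{\sqrt{14546766795}}{12540}$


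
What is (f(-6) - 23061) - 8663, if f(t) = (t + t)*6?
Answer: -31796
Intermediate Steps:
f(t) = 12*t (f(t) = (2*t)*6 = 12*t)
(f(-6) - 23061) - 8663 = (12*(-6) - 23061) - 8663 = (-72 - 23061) - 8663 = -23133 - 8663 = -31796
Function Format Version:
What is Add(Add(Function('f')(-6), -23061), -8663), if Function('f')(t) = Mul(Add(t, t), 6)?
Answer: -31796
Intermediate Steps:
Function('f')(t) = Mul(12, t) (Function('f')(t) = Mul(Mul(2, t), 6) = Mul(12, t))
Add(Add(Function('f')(-6), -23061), -8663) = Add(Add(Mul(12, -6), -23061), -8663) = Add(Add(-72, -23061), -8663) = Add(-23133, -8663) = -31796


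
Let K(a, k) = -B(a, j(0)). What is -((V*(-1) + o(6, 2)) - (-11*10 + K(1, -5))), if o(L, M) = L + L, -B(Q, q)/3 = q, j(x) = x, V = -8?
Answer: -130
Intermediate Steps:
B(Q, q) = -3*q
o(L, M) = 2*L
K(a, k) = 0 (K(a, k) = -(-3)*0 = -1*0 = 0)
-((V*(-1) + o(6, 2)) - (-11*10 + K(1, -5))) = -((-8*(-1) + 2*6) - (-11*10 + 0)) = -((8 + 12) - (-110 + 0)) = -(20 - 1*(-110)) = -(20 + 110) = -1*130 = -130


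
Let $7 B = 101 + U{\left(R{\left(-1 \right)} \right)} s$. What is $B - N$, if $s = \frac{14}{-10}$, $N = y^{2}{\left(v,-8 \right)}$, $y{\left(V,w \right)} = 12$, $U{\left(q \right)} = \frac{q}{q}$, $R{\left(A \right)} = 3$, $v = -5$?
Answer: $- \frac{4542}{35} \approx -129.77$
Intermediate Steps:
$U{\left(q \right)} = 1$
$N = 144$ ($N = 12^{2} = 144$)
$s = - \frac{7}{5}$ ($s = 14 \left(- \frac{1}{10}\right) = - \frac{7}{5} \approx -1.4$)
$B = \frac{498}{35}$ ($B = \frac{101 + 1 \left(- \frac{7}{5}\right)}{7} = \frac{101 - \frac{7}{5}}{7} = \frac{1}{7} \cdot \frac{498}{5} = \frac{498}{35} \approx 14.229$)
$B - N = \frac{498}{35} - 144 = - \frac{4542}{35}$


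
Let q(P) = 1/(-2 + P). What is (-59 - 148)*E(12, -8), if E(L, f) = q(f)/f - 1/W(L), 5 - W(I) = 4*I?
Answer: -25461/3440 ≈ -7.4015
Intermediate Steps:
W(I) = 5 - 4*I
E(L, f) = -1/(5 - 4*L) + 1/(f*(-2 + f)) (E(L, f) = 1/((-2 + f)*f) - 1/(5 - 4*L) = 1/(f*(-2 + f)) - 1/(5 - 4*L) = -1/(5 - 4*L) + 1/(f*(-2 + f)))
(-59 - 148)*E(12, -8) = (-59 - 148)*((-5 + 4*12 - 8*(-2 - 8))/((-8)*(-5 + 4*12)*(-2 - 8))) = -(-207)*(-5 + 48 - 8*(-10))/(8*(-5 + 48)*(-10)) = -(-207)*(-1)*(-5 + 48 + 80)/(8*43*10) = -(-207)*(-1)*123/(8*43*10) = -207*123/3440 = -25461/3440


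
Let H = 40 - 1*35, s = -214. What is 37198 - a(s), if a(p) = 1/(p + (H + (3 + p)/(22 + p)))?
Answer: 1484832758/39917 ≈ 37198.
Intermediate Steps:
H = 5 (H = 40 - 35 = 5)
a(p) = 1/(5 + p + (3 + p)/(22 + p)) (a(p) = 1/(p + (5 + (3 + p)/(22 + p))) = 1/(5 + p + (3 + p)/(22 + p)))
37198 - a(s) = 37198 - (22 - 214)/(113 + (-214)**2 + 28*(-214)) = 37198 - (-192)/(113 + 45796 - 5992) = 37198 - (-192)/39917 = 37198 - 1*(-192/39917) = 37198 + 192/39917 = 1484832758/39917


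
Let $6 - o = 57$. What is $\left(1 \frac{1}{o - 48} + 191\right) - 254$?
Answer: $- \frac{6238}{99} \approx -63.01$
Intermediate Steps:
$o = -51$ ($o = 6 - 57 = -51$)
$\left(1 \frac{1}{o - 48} + 191\right) - 254 = \left(1 \frac{1}{-51 - 48} + 191\right) - 254 = \left(1 \frac{1}{-99} + 191\right) - 254 = \left(1 \left(- \frac{1}{99}\right) + 191\right) - 254 = \left(- \frac{1}{99} + 191\right) - 254 = \frac{18908}{99} - 254 = - \frac{6238}{99}$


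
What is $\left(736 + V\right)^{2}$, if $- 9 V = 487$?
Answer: $\frac{37662769}{81} \approx 4.6497 \cdot 10^{5}$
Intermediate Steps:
$V = - \frac{487}{9}$ ($V = \left(- \frac{1}{9}\right) 487 = - \frac{487}{9} \approx -54.111$)
$\left(736 + V\right)^{2} = \left(736 - \frac{487}{9}\right)^{2} = \left(\frac{6137}{9}\right)^{2} = \frac{37662769}{81}$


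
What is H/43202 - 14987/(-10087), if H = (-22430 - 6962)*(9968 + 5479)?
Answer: -327073882651/31127041 ≈ -10508.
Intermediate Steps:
H = -454018224 (H = -29392*15447 = -454018224)
H/43202 - 14987/(-10087) = -454018224/43202 - 14987/(-10087) = -454018224*1/43202 - 14987*(-1/10087) = -227009112/21601 + 2141/1441 = -327073882651/31127041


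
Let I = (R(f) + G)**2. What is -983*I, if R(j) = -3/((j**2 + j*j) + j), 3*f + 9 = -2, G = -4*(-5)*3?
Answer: -153913391127/43681 ≈ -3.5236e+6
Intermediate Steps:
G = 60 (G = 20*3 = 60)
f = -11/3 (f = -3 + (1/3)*(-2) = -3 - 2/3 = -11/3 ≈ -3.6667)
R(j) = -3/(j + 2*j**2) (R(j) = -3/((j**2 + j**2) + j) = -3/(2*j**2 + j) = -3/(j + 2*j**2))
I = 156575169/43681 (I = (-3/((-11/3)*(1 + 2*(-11/3))) + 60)**2 = (-3*(-3/11)/(1 - 22/3) + 60)**2 = (-3*(-3/11)/(-19/3) + 60)**2 = (-3*(-3/11)*(-3/19) + 60)**2 = (-27/209 + 60)**2 = (12513/209)**2 = 156575169/43681 ≈ 3584.5)
-983*I = -983*156575169/43681 = -153913391127/43681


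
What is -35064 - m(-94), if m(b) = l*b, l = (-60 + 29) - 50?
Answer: -42678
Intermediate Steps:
l = -81 (l = -31 - 50 = -81)
m(b) = -81*b
-35064 - m(-94) = -35064 - (-81)*(-94) = -35064 - 1*7614 = -35064 - 7614 = -42678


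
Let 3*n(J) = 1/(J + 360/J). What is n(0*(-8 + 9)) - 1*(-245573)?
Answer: 245573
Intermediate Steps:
n(J) = 1/(3*(J + 360/J))
n(0*(-8 + 9)) - 1*(-245573) = (0*(-8 + 9))/(3*(360 + (0*(-8 + 9))²)) - 1*(-245573) = (0*1)/(3*(360 + (0*1)²)) + 245573 = (⅓)*0/(360 + 0²) + 245573 = (⅓)*0/(360 + 0) + 245573 = (⅓)*0/360 + 245573 = (⅓)*0*(1/360) + 245573 = 0 + 245573 = 245573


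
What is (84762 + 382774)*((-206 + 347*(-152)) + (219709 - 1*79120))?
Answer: 40974387504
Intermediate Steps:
(84762 + 382774)*((-206 + 347*(-152)) + (219709 - 1*79120)) = 467536*((-206 - 52744) + (219709 - 79120)) = 467536*(-52950 + 140589) = 467536*87639 = 40974387504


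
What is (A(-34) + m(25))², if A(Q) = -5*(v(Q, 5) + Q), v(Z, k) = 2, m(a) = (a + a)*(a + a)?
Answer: 7075600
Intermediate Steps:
m(a) = 4*a² (m(a) = (2*a)*(2*a) = 4*a²)
A(Q) = -10 - 5*Q (A(Q) = -5*(2 + Q) = -10 - 5*Q)
(A(-34) + m(25))² = ((-10 - 5*(-34)) + 4*25²)² = ((-10 + 170) + 4*625)² = (160 + 2500)² = 2660² = 7075600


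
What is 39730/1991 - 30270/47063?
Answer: 1809545420/93702433 ≈ 19.312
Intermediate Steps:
39730/1991 - 30270/47063 = 1809545420/93702433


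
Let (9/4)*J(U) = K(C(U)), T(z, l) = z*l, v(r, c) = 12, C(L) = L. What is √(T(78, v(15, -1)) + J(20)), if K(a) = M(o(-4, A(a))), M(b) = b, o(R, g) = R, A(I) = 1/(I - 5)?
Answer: 2*√2102/3 ≈ 30.565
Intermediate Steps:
A(I) = 1/(-5 + I)
K(a) = -4
T(z, l) = l*z
J(U) = -16/9 (J(U) = (4/9)*(-4) = -16/9)
√(T(78, v(15, -1)) + J(20)) = √(12*78 - 16/9) = √(936 - 16/9) = √(8408/9) = 2*√2102/3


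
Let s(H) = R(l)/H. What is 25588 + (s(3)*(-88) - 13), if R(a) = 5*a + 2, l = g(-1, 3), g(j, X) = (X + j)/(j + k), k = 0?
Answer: 77429/3 ≈ 25810.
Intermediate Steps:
g(j, X) = (X + j)/j (g(j, X) = (X + j)/(j + 0) = (X + j)/j)
l = -2 (l = (3 - 1)/(-1) = -1*2 = -2)
R(a) = 2 + 5*a
s(H) = -8/H (s(H) = (2 + 5*(-2))/H = (2 - 10)/H = -8/H)
25588 + (s(3)*(-88) - 13) = 25588 + (-8/3*(-88) - 13) = 25588 + (704/3 - 13) = 25588 + 665/3 = 77429/3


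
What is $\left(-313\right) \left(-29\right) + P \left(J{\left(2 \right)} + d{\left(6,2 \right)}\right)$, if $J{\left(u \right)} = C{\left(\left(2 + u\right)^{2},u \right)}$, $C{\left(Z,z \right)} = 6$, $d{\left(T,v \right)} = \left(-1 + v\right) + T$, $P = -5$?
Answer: $9012$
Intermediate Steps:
$d{\left(T,v \right)} = -1 + T + v$
$J{\left(u \right)} = 6$
$\left(-313\right) \left(-29\right) + P \left(J{\left(2 \right)} + d{\left(6,2 \right)}\right) = \left(-313\right) \left(-29\right) - 5 \left(6 + \left(-1 + 6 + 2\right)\right) = 9077 - 5 \left(6 + 7\right) = 9077 - 65 = 9012$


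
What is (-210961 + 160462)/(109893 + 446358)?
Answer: -16833/185417 ≈ -0.090785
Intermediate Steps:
(-210961 + 160462)/(109893 + 446358) = -50499/556251 = -50499*1/556251 = -16833/185417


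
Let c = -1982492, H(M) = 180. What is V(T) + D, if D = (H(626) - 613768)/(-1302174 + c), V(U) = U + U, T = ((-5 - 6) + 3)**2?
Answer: 210525418/1642333 ≈ 128.19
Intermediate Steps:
T = 64 (T = (-11 + 3)**2 = (-8)**2 = 64)
V(U) = 2*U
D = 306794/1642333 (D = (180 - 613768)/(-1302174 - 1982492) = -613588/(-3284666) = -613588*(-1/3284666) = 306794/1642333 ≈ 0.18680)
V(T) + D = 2*64 + 306794/1642333 = 128 + 306794/1642333 = 210525418/1642333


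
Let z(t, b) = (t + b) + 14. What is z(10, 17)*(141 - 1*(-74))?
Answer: 8815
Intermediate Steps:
z(t, b) = 14 + b + t (z(t, b) = (b + t) + 14 = 14 + b + t)
z(10, 17)*(141 - 1*(-74)) = (14 + 17 + 10)*(141 - 1*(-74)) = 41*(141 + 74) = 41*215 = 8815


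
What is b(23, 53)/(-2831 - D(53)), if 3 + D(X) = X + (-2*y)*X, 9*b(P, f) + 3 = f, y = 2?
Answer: -50/24021 ≈ -0.0020815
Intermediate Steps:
b(P, f) = -⅓ + f/9
D(X) = -3 - 3*X (D(X) = -3 + (X + (-2*2)*X) = -3 + (X - 4*X) = -3 - 3*X)
b(23, 53)/(-2831 - D(53)) = (-⅓ + (⅑)*53)/(-2831 - (-3 - 3*53)) = (-⅓ + 53/9)/(-2831 - (-3 - 159)) = 50/(9*(-2831 - 1*(-162))) = 50/(9*(-2831 + 162)) = (50/9)/(-2669) = (50/9)*(-1/2669) = -50/24021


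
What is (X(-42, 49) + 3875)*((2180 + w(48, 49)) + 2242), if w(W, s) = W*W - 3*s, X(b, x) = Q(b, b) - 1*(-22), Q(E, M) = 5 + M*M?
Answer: 37276614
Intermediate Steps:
Q(E, M) = 5 + M²
X(b, x) = 27 + b² (X(b, x) = (5 + b²) - 1*(-22) = (5 + b²) + 22 = 27 + b²)
w(W, s) = W² - 3*s
(X(-42, 49) + 3875)*((2180 + w(48, 49)) + 2242) = ((27 + (-42)²) + 3875)*((2180 + (48² - 3*49)) + 2242) = ((27 + 1764) + 3875)*((2180 + (2304 - 147)) + 2242) = (1791 + 3875)*((2180 + 2157) + 2242) = 5666*(4337 + 2242) = 5666*6579 = 37276614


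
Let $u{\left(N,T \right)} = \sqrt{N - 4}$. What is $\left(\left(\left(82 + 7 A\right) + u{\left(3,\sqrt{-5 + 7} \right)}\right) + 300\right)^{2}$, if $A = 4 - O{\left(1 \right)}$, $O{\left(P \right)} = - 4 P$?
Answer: $\left(438 + i\right)^{2} \approx 1.9184 \cdot 10^{5} + 876.0 i$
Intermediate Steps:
$u{\left(N,T \right)} = \sqrt{-4 + N}$
$A = 8$ ($A = 4 - \left(-4\right) 1 = 4 - -4 = 4 + 4 = 8$)
$\left(\left(\left(82 + 7 A\right) + u{\left(3,\sqrt{-5 + 7} \right)}\right) + 300\right)^{2} = \left(\left(\left(82 + 7 \cdot 8\right) + \sqrt{-4 + 3}\right) + 300\right)^{2} = \left(\left(\left(82 + 56\right) + \sqrt{-1}\right) + 300\right)^{2} = \left(\left(138 + i\right) + 300\right)^{2} = \left(438 + i\right)^{2}$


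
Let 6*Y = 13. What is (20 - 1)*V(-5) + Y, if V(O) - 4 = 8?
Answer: 1381/6 ≈ 230.17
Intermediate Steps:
V(O) = 12 (V(O) = 4 + 8 = 12)
Y = 13/6 (Y = (⅙)*13 = 13/6 ≈ 2.1667)
(20 - 1)*V(-5) + Y = (20 - 1)*12 + 13/6 = 19*12 + 13/6 = 228 + 13/6 = 1381/6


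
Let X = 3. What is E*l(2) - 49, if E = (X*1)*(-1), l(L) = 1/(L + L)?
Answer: -199/4 ≈ -49.750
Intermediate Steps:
l(L) = 1/(2*L)
E = -3 (E = (3*1)*(-1) = 3*(-1) = -3)
E*l(2) - 49 = -3/(2*2) - 49 = -3*¼ - 49 = -¾ - 49 = -199/4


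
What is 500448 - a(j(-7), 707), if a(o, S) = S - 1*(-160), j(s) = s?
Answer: 499581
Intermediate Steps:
a(o, S) = 160 + S (a(o, S) = S + 160 = 160 + S)
500448 - a(j(-7), 707) = 500448 - (160 + 707) = 500448 - 1*867 = 500448 - 867 = 499581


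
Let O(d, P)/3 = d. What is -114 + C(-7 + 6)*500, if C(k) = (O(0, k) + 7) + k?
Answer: 2886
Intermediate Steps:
O(d, P) = 3*d
C(k) = 7 + k (C(k) = (3*0 + 7) + k = (0 + 7) + k = 7 + k)
-114 + C(-7 + 6)*500 = -114 + (7 + (-7 + 6))*500 = -114 + (7 - 1)*500 = -114 + 6*500 = -114 + 3000 = 2886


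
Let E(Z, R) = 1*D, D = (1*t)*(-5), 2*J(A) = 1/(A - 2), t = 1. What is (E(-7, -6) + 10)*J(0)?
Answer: -5/4 ≈ -1.2500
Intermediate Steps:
J(A) = 1/(2*(-2 + A)) (J(A) = 1/(2*(A - 2)) = 1/(2*(-2 + A)))
D = -5 (D = (1*1)*(-5) = 1*(-5) = -5)
E(Z, R) = -5 (E(Z, R) = 1*(-5) = -5)
(E(-7, -6) + 10)*J(0) = (-5 + 10)*(1/(2*(-2 + 0))) = 5*((½)/(-2)) = 5*((½)*(-½)) = 5*(-¼) = -5/4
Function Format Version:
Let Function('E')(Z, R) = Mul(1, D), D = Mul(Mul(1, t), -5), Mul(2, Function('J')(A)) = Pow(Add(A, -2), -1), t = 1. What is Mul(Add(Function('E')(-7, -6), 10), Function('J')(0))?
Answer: Rational(-5, 4) ≈ -1.2500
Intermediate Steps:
Function('J')(A) = Mul(Rational(1, 2), Pow(Add(-2, A), -1)) (Function('J')(A) = Mul(Rational(1, 2), Pow(Add(A, -2), -1)) = Mul(Rational(1, 2), Pow(Add(-2, A), -1)))
D = -5 (D = Mul(Mul(1, 1), -5) = Mul(1, -5) = -5)
Function('E')(Z, R) = -5 (Function('E')(Z, R) = Mul(1, -5) = -5)
Mul(Add(Function('E')(-7, -6), 10), Function('J')(0)) = Mul(Add(-5, 10), Mul(Rational(1, 2), Pow(Add(-2, 0), -1))) = Mul(5, Mul(Rational(1, 2), Pow(-2, -1))) = Mul(5, Mul(Rational(1, 2), Rational(-1, 2))) = Mul(5, Rational(-1, 4)) = Rational(-5, 4)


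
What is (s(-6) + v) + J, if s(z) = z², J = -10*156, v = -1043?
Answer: -2567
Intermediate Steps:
J = -1560
(s(-6) + v) + J = ((-6)² - 1043) - 1560 = (36 - 1043) - 1560 = -1007 - 1560 = -2567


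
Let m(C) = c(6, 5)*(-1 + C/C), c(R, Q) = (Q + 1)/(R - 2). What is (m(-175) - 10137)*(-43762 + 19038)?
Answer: 250627188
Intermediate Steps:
c(R, Q) = (1 + Q)/(-2 + R)
m(C) = 0 (m(C) = ((1 + 5)/(-2 + 6))*(-1 + C/C) = (6/4)*(-1 + 1) = ((¼)*6)*0 = (3/2)*0 = 0)
(m(-175) - 10137)*(-43762 + 19038) = (0 - 10137)*(-43762 + 19038) = -10137*(-24724) = 250627188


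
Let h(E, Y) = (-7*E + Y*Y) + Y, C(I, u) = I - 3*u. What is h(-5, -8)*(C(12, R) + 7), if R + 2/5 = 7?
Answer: -364/5 ≈ -72.800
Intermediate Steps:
R = 33/5 (R = -⅖ + 7 = 33/5 ≈ 6.6000)
h(E, Y) = Y + Y² - 7*E (h(E, Y) = (-7*E + Y²) + Y = (Y² - 7*E) + Y = Y + Y² - 7*E)
h(-5, -8)*(C(12, R) + 7) = (-8 + (-8)² - 7*(-5))*((12 - 3*33/5) + 7) = (-8 + 64 + 35)*((12 - 99/5) + 7) = 91*(-39/5 + 7) = 91*(-⅘) = -364/5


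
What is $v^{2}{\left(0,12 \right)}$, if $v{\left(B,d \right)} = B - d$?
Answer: $144$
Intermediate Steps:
$v^{2}{\left(0,12 \right)} = \left(0 - 12\right)^{2} = \left(-12\right)^{2} = 144$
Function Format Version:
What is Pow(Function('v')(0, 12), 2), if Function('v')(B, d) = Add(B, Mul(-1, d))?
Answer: 144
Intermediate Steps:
Pow(Function('v')(0, 12), 2) = Pow(Add(0, Mul(-1, 12)), 2) = Pow(Add(0, -12), 2) = Pow(-12, 2) = 144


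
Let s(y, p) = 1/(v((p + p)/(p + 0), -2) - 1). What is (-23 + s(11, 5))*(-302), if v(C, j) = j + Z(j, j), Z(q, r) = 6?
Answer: 20536/3 ≈ 6845.3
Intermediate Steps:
v(C, j) = 6 + j (v(C, j) = j + 6 = 6 + j)
s(y, p) = 1/3 (s(y, p) = 1/((6 - 2) - 1) = 1/(4 - 1) = 1/3)
(-23 + s(11, 5))*(-302) = (-23 + 1/3)*(-302) = -68/3*(-302) = 20536/3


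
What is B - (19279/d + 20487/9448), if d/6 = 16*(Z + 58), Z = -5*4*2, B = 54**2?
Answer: 5923685797/2040768 ≈ 2902.7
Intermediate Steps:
B = 2916
Z = -40 (Z = -20*2 = -40)
d = 1728 (d = 6*(16*(-40 + 58)) = 6*(16*18) = 6*288 = 1728)
B - (19279/d + 20487/9448) = 2916 - (19279/1728 + 20487/9448) = 2916 - 1*27193691/2040768 = 2916 - 27193691/2040768 = 5923685797/2040768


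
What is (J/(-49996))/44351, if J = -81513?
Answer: 81513/2217372596 ≈ 3.6761e-5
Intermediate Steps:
(J/(-49996))/44351 = -81513/(-49996)/44351 = -81513*(-1/49996)*(1/44351) = (81513/49996)*(1/44351) = 81513/2217372596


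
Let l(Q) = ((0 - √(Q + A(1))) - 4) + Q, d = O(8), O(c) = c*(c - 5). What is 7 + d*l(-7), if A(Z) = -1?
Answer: -257 - 48*I*√2 ≈ -257.0 - 67.882*I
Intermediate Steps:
O(c) = c*(-5 + c)
d = 24 (d = 8*(-5 + 8) = 8*3 = 24)
l(Q) = -4 + Q - √(-1 + Q) (l(Q) = ((0 - √(Q - 1)) - 4) + Q = ((0 - √(-1 + Q)) - 4) + Q = (-√(-1 + Q) - 4) + Q = (-4 - √(-1 + Q)) + Q = -4 + Q - √(-1 + Q))
7 + d*l(-7) = 7 + 24*(-4 - 7 - √(-1 - 7)) = 7 + 24*(-4 - 7 - √(-8)) = 7 + 24*(-4 - 7 - 2*I*√2) = 7 + 24*(-11 - 2*I*√2) = 7 + (-264 - 48*I*√2) = -257 - 48*I*√2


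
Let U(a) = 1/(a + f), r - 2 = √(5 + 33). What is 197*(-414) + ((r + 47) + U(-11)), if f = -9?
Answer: -1630181/20 + √38 ≈ -81503.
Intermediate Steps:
r = 2 + √38 (r = 2 + √(5 + 33) = 2 + √38 ≈ 8.1644)
U(a) = 1/(-9 + a) (U(a) = 1/(a - 9) = 1/(-9 + a))
197*(-414) + ((r + 47) + U(-11)) = 197*(-414) + (((2 + √38) + 47) + 1/(-9 - 11)) = -81558 + ((49 + √38) + 1/(-20)) = -81558 + ((49 + √38) - 1/20) = -81558 + (979/20 + √38) = -1630181/20 + √38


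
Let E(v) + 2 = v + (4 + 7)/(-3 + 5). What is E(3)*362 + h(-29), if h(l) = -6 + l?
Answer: 2318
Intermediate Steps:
E(v) = 7/2 + v (E(v) = -2 + (v + (4 + 7)/(-3 + 5)) = -2 + (v + 11/2) = -2 + (11/2 + v) = 7/2 + v)
E(3)*362 + h(-29) = (7/2 + 3)*362 + (-6 - 29) = (13/2)*362 - 35 = 2353 - 35 = 2318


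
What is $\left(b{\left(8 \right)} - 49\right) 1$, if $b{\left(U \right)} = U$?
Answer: $-41$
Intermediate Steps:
$\left(b{\left(8 \right)} - 49\right) 1 = \left(8 - 49\right) 1 = \left(-41\right) 1 = -41$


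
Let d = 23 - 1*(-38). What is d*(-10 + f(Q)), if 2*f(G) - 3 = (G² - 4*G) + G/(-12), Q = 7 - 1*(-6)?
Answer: 72407/24 ≈ 3017.0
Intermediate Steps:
Q = 13 (Q = 7 + 6 = 13)
d = 61 (d = 23 + 38 = 61)
f(G) = 3/2 + G²/2 - 49*G/24 (f(G) = 3/2 + ((G² - 4*G) + G/(-12))/2 = 3/2 + ((G² - 4*G) + G*(-1/12))/2 = 3/2 + ((G² - 4*G) - G/12)/2 = 3/2 + (G² - 49*G/12)/2 = 3/2 + (G²/2 - 49*G/24) = 3/2 + G²/2 - 49*G/24)
d*(-10 + f(Q)) = 61*(-10 + (3/2 + (½)*13² - 49/24*13)) = 61*(-10 + (3/2 + (½)*169 - 637/24)) = 61*(-10 + (3/2 + 169/2 - 637/24)) = 61*(-10 + 1427/24) = 61*(1187/24) = 72407/24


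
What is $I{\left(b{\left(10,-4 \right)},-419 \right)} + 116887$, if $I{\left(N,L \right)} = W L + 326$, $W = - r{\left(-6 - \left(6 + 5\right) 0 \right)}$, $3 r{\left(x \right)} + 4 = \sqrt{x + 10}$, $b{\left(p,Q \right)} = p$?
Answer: $\frac{350801}{3} \approx 1.1693 \cdot 10^{5}$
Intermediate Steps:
$r{\left(x \right)} = - \frac{4}{3} + \frac{\sqrt{10 + x}}{3}$ ($r{\left(x \right)} = - \frac{4}{3} + \frac{\sqrt{x + 10}}{3} = - \frac{4}{3} + \frac{\sqrt{10 + x}}{3}$)
$W = \frac{2}{3}$ ($W = - (- \frac{4}{3} + \frac{\sqrt{10 - \left(6 + \left(6 + 5\right) 0\right)}}{3}) = - (- \frac{4}{3} + \frac{\sqrt{10 - \left(6 + 11 \cdot 0\right)}}{3}) = - (- \frac{4}{3} + \frac{\sqrt{10 - 6}}{3}) = - (- \frac{4}{3} + \frac{\sqrt{4}}{3}) = - (- \frac{4}{3} + \frac{1}{3} \cdot 2) = - (- \frac{4}{3} + \frac{2}{3}) = \left(-1\right) \left(- \frac{2}{3}\right) = \frac{2}{3} \approx 0.66667$)
$I{\left(N,L \right)} = 326 + \frac{2 L}{3}$ ($I{\left(N,L \right)} = \frac{2 L}{3} + 326 = 326 + \frac{2 L}{3}$)
$I{\left(b{\left(10,-4 \right)},-419 \right)} + 116887 = \left(326 + \frac{2}{3} \left(-419\right)\right) + 116887 = \left(326 - \frac{838}{3}\right) + 116887 = \frac{140}{3} + 116887 = \frac{350801}{3}$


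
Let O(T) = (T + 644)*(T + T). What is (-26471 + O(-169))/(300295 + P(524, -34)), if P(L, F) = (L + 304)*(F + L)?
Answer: -187021/706015 ≈ -0.26490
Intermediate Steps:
O(T) = 2*T*(644 + T) (O(T) = (644 + T)*(2*T) = 2*T*(644 + T))
P(L, F) = (304 + L)*(F + L)
(-26471 + O(-169))/(300295 + P(524, -34)) = (-26471 + 2*(-169)*(644 - 169))/(300295 + (524**2 + 304*(-34) + 304*524 - 34*524)) = (-26471 + 2*(-169)*475)/(300295 + (274576 - 10336 + 159296 - 17816)) = (-26471 - 160550)/(300295 + 405720) = -187021/706015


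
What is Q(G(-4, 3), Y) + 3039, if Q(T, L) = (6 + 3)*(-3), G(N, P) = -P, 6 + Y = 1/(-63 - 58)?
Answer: 3012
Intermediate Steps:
Y = -727/121 (Y = -6 + 1/(-63 - 58) = -6 + 1/(-121) = -6 - 1/121 = -727/121 ≈ -6.0083)
Q(T, L) = -27 (Q(T, L) = 9*(-3) = -27)
Q(G(-4, 3), Y) + 3039 = -27 + 3039 = 3012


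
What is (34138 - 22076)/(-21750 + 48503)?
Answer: 12062/26753 ≈ 0.45087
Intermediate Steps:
(34138 - 22076)/(-21750 + 48503) = 12062/26753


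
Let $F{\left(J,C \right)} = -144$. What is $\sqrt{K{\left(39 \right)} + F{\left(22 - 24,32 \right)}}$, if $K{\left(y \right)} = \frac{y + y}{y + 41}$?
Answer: $\frac{i \sqrt{57210}}{20} \approx 11.959 i$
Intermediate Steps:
$K{\left(y \right)} = \frac{2 y}{41 + y}$
$\sqrt{K{\left(39 \right)} + F{\left(22 - 24,32 \right)}} = \sqrt{2 \cdot 39 \frac{1}{41 + 39} - 144} = \sqrt{2 \cdot 39 \cdot \frac{1}{80} - 144} = \sqrt{\frac{39}{40} - 144} = \sqrt{- \frac{5721}{40}} = \frac{i \sqrt{57210}}{20}$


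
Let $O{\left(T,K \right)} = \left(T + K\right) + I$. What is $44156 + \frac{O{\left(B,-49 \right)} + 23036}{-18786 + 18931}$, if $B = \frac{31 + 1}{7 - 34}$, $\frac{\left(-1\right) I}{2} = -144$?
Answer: $\frac{173499133}{3915} \approx 44317.0$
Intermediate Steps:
$I = 288$ ($I = \left(-2\right) \left(-144\right) = 288$)
$B = - \frac{32}{27}$ ($B = \frac{32}{-27} = 32 \left(- \frac{1}{27}\right) = - \frac{32}{27} \approx -1.1852$)
$O{\left(T,K \right)} = 288 + K + T$ ($O{\left(T,K \right)} = \left(T + K\right) + 288 = \left(K + T\right) + 288 = 288 + K + T$)
$44156 + \frac{O{\left(B,-49 \right)} + 23036}{-18786 + 18931} = 44156 + \frac{\left(288 - 49 - \frac{32}{27}\right) + 23036}{-18786 + 18931} = 44156 + \frac{\frac{6421}{27} + 23036}{145} = 44156 + \frac{628393}{27} \cdot \frac{1}{145} = 44156 + \frac{628393}{3915} = \frac{173499133}{3915}$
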